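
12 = 12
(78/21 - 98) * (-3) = 1980/7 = 282.86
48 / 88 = 6 / 11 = 0.55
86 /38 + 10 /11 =663 /209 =3.17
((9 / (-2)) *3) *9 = -243 / 2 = -121.50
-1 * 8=-8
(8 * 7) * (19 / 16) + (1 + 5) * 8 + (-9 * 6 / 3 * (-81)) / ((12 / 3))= 479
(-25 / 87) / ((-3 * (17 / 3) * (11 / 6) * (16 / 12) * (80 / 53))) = 795 / 173536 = 0.00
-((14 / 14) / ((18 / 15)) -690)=4135 / 6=689.17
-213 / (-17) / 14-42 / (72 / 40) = -16021 / 714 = -22.44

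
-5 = -5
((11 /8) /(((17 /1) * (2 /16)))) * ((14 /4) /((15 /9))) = 231 /170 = 1.36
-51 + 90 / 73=-3633 / 73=-49.77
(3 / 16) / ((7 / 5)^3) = 375 / 5488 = 0.07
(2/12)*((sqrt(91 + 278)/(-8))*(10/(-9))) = 5*sqrt(41)/72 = 0.44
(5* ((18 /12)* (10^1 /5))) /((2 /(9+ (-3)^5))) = -1755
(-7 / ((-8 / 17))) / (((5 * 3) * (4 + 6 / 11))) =1309 / 6000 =0.22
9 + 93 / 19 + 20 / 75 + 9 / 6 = 8927 / 570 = 15.66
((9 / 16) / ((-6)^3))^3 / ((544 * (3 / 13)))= -13 / 92408905728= -0.00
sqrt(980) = 14 *sqrt(5) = 31.30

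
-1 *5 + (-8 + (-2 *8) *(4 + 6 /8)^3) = -6911 /4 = -1727.75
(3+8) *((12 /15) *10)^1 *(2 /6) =88 /3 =29.33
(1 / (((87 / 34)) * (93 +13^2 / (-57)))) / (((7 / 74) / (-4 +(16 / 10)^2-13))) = -4314311 / 6511225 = -0.66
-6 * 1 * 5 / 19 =-1.58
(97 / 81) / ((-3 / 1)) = -97 / 243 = -0.40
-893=-893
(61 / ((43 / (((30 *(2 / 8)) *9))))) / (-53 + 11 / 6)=-24705 / 13201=-1.87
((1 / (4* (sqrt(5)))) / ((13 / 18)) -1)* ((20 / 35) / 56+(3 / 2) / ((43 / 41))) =-3035 / 2107+5463* sqrt(5) / 54782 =-1.22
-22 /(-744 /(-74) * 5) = -0.44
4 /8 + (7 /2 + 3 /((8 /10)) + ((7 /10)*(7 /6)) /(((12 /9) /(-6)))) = 163 /40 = 4.08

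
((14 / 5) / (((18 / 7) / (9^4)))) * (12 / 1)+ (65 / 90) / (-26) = 15431467 / 180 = 85730.37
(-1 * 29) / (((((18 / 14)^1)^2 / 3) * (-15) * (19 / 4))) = 0.74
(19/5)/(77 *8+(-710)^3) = -0.00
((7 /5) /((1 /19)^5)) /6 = 577756.43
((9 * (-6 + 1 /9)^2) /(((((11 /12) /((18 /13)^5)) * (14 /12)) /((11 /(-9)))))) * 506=-2387328920064 /2599051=-918538.70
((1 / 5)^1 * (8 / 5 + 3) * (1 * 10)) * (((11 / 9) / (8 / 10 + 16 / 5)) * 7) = 1771 / 90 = 19.68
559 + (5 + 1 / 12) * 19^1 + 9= 7975 / 12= 664.58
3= 3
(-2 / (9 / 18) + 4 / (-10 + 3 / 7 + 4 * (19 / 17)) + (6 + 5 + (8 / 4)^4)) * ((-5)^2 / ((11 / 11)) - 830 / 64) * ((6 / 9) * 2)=1730575 / 4856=356.38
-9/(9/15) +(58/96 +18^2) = 14861/48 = 309.60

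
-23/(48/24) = -23/2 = -11.50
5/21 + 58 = 1223/21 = 58.24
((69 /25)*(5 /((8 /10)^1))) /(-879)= -23 /1172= -0.02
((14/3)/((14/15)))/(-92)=-5/92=-0.05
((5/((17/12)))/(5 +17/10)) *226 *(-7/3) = -316400/1139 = -277.79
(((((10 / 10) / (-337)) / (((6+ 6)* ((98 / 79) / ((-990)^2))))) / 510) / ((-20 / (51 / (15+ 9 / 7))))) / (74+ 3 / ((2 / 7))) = 86031 / 121195984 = 0.00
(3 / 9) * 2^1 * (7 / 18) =7 / 27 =0.26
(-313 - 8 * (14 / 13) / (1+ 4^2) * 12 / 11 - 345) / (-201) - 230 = -110784188 / 488631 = -226.72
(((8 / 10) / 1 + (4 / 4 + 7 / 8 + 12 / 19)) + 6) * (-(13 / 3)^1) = -40.33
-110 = -110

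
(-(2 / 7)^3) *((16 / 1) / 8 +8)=-80 / 343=-0.23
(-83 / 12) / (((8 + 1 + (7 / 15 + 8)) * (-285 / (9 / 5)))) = 249 / 99560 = 0.00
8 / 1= 8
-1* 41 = -41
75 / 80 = 15 / 16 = 0.94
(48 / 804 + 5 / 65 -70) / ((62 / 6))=-182553 / 27001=-6.76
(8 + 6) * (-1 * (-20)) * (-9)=-2520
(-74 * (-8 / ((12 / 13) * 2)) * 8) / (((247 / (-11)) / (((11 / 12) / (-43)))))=17908 / 7353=2.44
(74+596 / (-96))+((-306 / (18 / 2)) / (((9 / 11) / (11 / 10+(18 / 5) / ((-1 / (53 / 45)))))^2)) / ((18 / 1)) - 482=-1611195361 / 3645000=-442.03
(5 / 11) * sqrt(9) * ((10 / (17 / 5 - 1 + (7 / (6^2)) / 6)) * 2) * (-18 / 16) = -364500 / 28897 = -12.61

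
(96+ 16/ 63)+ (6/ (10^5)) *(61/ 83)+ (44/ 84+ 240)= 12578651647/ 37350000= 336.78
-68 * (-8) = 544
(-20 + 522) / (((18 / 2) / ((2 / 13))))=1004 / 117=8.58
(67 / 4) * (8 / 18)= 67 / 9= 7.44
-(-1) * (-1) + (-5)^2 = 24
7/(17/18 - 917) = -126/16489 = -0.01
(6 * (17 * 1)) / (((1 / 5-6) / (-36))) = 633.10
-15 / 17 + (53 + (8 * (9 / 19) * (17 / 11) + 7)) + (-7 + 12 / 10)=1051228 / 17765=59.17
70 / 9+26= 304 / 9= 33.78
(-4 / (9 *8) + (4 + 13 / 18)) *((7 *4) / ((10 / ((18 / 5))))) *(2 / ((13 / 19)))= 44688 / 325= 137.50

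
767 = 767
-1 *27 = -27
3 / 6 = 1 / 2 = 0.50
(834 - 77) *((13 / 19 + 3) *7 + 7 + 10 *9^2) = 12121841 / 19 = 637991.63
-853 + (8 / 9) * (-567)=-1357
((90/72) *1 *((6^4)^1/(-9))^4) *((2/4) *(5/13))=1343692800/13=103360984.62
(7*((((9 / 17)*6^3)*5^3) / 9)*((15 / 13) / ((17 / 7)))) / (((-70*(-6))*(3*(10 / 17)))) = 7.13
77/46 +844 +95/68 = 1324819/1564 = 847.07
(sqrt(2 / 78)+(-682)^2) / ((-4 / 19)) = -2209339-19*sqrt(39) / 156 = -2209339.76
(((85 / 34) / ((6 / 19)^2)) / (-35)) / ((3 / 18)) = -361 / 84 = -4.30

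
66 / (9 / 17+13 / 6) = 612 / 25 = 24.48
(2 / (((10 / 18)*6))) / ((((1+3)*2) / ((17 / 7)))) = 51 / 280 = 0.18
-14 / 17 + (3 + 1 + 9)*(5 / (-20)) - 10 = -957 / 68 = -14.07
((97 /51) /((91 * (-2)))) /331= -97 /3072342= -0.00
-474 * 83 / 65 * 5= -39342 / 13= -3026.31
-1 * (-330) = 330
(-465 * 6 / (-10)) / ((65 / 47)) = 13113 / 65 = 201.74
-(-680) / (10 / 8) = 544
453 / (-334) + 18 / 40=-3027 / 3340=-0.91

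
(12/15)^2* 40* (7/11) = 896/55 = 16.29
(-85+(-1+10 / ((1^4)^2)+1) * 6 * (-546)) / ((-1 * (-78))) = -32845 / 78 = -421.09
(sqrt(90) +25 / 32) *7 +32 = 1199 / 32 +21 *sqrt(10) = 103.88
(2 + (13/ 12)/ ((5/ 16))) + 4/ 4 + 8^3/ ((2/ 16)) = 61537/ 15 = 4102.47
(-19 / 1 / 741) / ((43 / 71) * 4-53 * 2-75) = 71 / 494481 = 0.00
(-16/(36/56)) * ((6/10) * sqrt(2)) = -224 * sqrt(2)/15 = -21.12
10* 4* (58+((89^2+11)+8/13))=4155120/13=319624.62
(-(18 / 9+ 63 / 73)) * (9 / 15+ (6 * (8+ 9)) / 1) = -293.75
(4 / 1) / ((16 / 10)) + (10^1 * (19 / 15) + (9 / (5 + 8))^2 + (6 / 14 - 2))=99901 / 7098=14.07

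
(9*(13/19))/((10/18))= 1053/95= 11.08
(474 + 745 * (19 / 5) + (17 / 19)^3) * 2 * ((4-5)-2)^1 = -136043448 / 6859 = -19834.30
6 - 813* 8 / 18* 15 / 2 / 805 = 424 / 161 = 2.63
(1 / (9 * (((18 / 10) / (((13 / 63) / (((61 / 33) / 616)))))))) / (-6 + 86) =1573 / 29646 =0.05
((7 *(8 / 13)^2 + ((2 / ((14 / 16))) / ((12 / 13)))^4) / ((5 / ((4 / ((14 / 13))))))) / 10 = 1322790592 / 442444275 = 2.99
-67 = -67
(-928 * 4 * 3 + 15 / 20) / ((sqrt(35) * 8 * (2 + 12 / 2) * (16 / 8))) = -6363 * sqrt(35) / 2560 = -14.70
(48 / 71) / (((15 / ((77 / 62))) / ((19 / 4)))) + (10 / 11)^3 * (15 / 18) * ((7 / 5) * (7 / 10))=38645768 / 43942965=0.88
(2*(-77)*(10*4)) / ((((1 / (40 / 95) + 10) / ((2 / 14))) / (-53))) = 33920 / 9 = 3768.89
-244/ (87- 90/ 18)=-122/ 41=-2.98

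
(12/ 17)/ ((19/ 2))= 24/ 323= 0.07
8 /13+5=73 /13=5.62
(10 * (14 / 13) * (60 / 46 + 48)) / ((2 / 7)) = 555660 / 299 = 1858.39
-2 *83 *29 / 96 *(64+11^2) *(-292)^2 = -2372977055 / 3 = -790992351.67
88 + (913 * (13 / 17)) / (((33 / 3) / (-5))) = -3899 / 17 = -229.35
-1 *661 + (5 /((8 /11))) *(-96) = -1321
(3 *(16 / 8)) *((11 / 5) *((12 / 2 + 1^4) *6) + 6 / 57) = 52728 / 95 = 555.03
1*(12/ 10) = 6/ 5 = 1.20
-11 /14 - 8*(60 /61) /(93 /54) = -5.35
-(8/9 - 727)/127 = 6535/1143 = 5.72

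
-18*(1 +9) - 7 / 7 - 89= -270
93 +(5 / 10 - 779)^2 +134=2425157 / 4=606289.25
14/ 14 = 1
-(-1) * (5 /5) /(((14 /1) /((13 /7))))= 13 /98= 0.13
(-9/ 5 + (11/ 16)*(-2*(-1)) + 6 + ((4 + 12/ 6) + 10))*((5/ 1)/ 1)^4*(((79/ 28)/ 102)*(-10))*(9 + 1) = -213053125/ 5712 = -37299.22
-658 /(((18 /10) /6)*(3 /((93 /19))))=-203980 /57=-3578.60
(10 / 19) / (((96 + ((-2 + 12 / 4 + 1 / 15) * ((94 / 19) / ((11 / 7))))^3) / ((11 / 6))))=29730380625 / 4124813313952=0.01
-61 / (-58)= 61 / 58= 1.05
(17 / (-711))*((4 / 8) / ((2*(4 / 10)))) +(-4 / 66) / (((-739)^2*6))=-510623767 / 34169698728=-0.01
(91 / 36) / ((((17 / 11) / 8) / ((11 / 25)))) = 5.76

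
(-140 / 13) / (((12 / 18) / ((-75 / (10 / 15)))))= 23625 / 13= 1817.31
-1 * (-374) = 374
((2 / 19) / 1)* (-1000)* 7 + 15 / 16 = -223715 / 304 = -735.90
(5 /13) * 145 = 55.77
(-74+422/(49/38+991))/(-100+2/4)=5548564/7503693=0.74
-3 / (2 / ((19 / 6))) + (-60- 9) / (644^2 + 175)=-7883585 / 1659644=-4.75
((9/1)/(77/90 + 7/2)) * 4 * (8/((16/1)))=405/98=4.13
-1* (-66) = 66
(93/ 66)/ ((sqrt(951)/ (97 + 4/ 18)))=4.44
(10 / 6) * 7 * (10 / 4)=175 / 6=29.17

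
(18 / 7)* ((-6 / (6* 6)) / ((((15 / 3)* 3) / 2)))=-2 / 35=-0.06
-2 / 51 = -0.04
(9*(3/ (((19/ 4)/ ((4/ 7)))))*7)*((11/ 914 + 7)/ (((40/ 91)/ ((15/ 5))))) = 47240739/ 43415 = 1088.12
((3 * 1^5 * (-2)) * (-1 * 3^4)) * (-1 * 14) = -6804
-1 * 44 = -44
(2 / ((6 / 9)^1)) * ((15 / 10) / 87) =3 / 58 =0.05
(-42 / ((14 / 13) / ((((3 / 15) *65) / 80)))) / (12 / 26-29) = 6591 / 29680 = 0.22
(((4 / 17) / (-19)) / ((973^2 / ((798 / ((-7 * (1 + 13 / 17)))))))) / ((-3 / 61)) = -244 / 14200935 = -0.00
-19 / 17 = -1.12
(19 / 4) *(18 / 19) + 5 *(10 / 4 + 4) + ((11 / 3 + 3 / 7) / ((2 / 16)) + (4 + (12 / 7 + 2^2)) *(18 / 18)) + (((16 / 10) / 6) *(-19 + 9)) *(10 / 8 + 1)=1543 / 21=73.48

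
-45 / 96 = -15 / 32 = -0.47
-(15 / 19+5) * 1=-110 / 19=-5.79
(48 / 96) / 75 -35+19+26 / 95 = -44801 / 2850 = -15.72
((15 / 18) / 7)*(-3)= -5 / 14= -0.36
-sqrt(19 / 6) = -sqrt(114) / 6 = -1.78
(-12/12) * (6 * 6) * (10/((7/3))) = -1080/7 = -154.29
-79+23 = -56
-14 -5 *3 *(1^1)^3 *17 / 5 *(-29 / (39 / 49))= 23975 / 13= 1844.23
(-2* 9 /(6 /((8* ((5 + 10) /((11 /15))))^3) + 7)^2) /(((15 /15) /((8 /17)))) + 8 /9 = 5071602975265968932296 /7083048419174215048833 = 0.72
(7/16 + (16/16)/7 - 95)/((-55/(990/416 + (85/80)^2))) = 24696855/4100096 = 6.02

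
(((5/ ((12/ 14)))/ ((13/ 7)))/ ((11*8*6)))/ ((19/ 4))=245/ 195624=0.00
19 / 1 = 19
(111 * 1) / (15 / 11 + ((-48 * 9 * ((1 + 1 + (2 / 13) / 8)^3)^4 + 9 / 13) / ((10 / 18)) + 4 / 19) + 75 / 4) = -2833736147960786945310720 / 91205604557742976844873227907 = -0.00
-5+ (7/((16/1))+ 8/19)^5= -11770727087819/2596377985024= -4.53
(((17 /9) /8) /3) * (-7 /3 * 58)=-3451 /324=-10.65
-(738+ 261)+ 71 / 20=-19909 / 20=-995.45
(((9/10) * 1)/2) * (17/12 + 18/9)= 123/80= 1.54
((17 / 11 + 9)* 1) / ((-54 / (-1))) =58 / 297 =0.20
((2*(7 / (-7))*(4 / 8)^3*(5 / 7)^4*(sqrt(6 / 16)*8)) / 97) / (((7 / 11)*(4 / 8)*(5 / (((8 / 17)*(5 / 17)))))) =-55000*sqrt(6) / 471150631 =-0.00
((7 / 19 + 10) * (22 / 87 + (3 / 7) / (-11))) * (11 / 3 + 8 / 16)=9.24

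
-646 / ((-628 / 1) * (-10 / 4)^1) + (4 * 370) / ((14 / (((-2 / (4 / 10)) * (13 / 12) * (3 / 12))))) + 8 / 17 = -160407349 / 1120980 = -143.10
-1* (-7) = 7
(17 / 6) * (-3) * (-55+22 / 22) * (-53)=-24327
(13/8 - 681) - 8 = -5499/8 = -687.38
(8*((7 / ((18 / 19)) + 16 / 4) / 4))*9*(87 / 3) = 5945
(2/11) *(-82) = -164/11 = -14.91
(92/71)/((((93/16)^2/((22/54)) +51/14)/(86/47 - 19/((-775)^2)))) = 31224220926976/1140083762069375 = 0.03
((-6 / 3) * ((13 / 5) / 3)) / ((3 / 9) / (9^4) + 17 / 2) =-341172 / 1673065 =-0.20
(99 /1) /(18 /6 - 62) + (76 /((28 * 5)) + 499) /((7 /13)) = 13385973 /14455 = 926.04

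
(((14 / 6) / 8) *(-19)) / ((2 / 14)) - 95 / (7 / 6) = -20197 / 168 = -120.22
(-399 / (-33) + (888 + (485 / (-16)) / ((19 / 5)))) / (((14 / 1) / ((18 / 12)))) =8949687 / 93632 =95.58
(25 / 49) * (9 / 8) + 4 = 4.57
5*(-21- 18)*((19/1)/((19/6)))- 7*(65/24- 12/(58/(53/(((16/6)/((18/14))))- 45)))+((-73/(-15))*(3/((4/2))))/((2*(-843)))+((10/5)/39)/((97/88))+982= -96626211613/411035560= -235.08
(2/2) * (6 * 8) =48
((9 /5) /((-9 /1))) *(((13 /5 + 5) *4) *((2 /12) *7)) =-7.09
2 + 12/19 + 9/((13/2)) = 992/247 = 4.02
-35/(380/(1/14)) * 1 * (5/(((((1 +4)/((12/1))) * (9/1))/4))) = -2/57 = -0.04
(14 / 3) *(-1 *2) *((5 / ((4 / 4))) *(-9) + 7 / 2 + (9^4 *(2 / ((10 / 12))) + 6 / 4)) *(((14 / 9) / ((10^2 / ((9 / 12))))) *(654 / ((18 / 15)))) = -209719706 / 225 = -932087.58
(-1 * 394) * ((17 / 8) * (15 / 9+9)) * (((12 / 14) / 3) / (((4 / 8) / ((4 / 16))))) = -26792 / 21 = -1275.81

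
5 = 5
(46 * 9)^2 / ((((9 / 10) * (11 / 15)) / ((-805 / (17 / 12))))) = -27594756000 / 187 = -147565540.11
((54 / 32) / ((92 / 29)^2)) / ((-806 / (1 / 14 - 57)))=18097479 / 1528124416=0.01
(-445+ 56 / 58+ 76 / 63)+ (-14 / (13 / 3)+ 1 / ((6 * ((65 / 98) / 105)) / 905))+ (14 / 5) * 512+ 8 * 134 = 3080221828 / 118755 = 25937.62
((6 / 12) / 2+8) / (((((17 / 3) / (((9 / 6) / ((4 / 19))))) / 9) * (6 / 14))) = 118503 / 544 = 217.84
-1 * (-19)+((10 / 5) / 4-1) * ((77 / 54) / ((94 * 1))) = 192811 / 10152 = 18.99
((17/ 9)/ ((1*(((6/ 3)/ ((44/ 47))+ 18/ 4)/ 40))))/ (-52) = -1870/ 8541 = -0.22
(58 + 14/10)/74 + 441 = 163467/370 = 441.80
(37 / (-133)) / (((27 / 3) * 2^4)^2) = -37 / 2757888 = -0.00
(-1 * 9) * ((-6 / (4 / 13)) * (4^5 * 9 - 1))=3234465 / 2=1617232.50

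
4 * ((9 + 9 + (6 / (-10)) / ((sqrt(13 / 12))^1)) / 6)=11.62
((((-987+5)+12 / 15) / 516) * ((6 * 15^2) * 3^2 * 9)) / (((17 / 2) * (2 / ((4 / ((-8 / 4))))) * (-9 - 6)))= -1192158 / 731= -1630.86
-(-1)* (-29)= -29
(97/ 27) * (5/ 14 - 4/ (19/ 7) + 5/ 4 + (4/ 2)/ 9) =165191/ 129276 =1.28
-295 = -295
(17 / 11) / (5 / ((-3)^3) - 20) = -0.08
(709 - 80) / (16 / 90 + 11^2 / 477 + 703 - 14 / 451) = 225524805 / 252200698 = 0.89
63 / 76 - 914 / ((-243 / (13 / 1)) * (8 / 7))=402731 / 9234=43.61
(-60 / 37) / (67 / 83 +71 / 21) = -5229 / 13505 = -0.39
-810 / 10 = -81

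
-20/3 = -6.67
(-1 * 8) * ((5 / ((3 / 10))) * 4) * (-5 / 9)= 8000 / 27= 296.30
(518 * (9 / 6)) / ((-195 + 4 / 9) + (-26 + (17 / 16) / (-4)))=-447552 / 127193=-3.52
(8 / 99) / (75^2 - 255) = 4 / 265815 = 0.00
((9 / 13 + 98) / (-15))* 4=-5132 / 195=-26.32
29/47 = 0.62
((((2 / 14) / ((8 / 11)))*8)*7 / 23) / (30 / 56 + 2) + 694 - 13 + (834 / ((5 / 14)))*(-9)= -166040267 / 8165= -20335.61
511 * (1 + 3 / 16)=9709 / 16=606.81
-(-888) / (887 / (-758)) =-673104 / 887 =-758.85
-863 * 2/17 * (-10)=17260/17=1015.29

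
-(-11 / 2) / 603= 11 / 1206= 0.01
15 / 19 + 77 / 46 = 2153 / 874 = 2.46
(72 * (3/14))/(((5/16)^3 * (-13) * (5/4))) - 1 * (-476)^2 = -12888279472/56875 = -226607.11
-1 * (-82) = 82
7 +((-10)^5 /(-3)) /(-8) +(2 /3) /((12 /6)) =-12478 /3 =-4159.33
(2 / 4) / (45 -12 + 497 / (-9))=-9 / 400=-0.02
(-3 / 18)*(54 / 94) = -9 / 94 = -0.10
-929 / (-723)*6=1858 / 241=7.71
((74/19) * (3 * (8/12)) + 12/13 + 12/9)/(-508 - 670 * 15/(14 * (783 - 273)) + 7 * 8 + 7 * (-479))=-1771672/671290425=-0.00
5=5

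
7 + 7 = 14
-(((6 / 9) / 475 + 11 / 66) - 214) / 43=609421 / 122550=4.97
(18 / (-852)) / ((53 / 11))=-33 / 7526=-0.00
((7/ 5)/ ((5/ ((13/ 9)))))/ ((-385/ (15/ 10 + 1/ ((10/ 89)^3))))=-9184097/ 12375000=-0.74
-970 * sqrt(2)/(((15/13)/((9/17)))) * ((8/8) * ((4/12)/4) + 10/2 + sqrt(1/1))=-92053 * sqrt(2)/34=-3828.90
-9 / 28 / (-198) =1 / 616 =0.00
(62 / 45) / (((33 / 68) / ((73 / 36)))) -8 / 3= 41302 / 13365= 3.09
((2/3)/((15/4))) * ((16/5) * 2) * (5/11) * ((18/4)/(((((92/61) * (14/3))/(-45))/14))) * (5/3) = -87840/253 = -347.19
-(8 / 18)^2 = -16 / 81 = -0.20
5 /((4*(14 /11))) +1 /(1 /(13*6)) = 4423 /56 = 78.98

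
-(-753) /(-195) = -251 /65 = -3.86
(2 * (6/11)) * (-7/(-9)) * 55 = 140/3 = 46.67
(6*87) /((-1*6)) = -87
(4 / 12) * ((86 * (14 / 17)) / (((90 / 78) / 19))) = 297388 / 765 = 388.74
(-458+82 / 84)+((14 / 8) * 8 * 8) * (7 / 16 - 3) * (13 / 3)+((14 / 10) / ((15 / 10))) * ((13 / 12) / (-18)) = -19286467 / 11340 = -1700.75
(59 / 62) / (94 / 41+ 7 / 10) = 12095 / 38037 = 0.32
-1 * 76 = -76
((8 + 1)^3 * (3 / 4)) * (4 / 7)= 312.43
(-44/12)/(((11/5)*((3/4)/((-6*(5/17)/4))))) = 50/51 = 0.98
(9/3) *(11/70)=33/70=0.47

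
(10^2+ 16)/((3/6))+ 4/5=1164/5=232.80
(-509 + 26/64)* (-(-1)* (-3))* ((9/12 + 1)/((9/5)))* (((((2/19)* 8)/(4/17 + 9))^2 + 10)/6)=8454836975375/3416942976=2474.39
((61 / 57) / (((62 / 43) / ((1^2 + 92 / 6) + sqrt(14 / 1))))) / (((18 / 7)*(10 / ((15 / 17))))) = 18361*sqrt(14) / 720936 + 899689 / 2162808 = 0.51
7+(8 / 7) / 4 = 51 / 7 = 7.29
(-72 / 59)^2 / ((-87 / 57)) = -98496 / 100949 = -0.98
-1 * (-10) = 10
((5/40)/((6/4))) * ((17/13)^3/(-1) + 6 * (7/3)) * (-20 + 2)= -77535/4394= -17.65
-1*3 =-3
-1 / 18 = -0.06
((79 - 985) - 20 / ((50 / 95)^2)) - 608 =-7931 / 5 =-1586.20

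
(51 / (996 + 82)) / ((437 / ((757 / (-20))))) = -38607 / 9421720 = -0.00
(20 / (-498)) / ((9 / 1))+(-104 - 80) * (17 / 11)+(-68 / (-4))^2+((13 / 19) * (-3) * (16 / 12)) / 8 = 4018415 / 936738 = 4.29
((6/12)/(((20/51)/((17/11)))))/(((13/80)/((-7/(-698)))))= 6069/49907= 0.12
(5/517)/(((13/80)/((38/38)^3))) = 400/6721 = 0.06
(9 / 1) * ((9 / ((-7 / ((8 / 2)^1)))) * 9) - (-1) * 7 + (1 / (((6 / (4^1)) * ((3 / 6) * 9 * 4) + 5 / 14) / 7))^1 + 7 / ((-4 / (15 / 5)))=-4445801 / 10724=-414.57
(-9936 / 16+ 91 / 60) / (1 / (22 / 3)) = -408859 / 90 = -4542.88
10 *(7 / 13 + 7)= 75.38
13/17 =0.76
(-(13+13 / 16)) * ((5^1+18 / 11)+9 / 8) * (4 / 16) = -150943 / 5632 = -26.80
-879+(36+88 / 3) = -2441 / 3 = -813.67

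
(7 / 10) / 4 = 7 / 40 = 0.18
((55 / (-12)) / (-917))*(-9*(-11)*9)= 16335 / 3668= 4.45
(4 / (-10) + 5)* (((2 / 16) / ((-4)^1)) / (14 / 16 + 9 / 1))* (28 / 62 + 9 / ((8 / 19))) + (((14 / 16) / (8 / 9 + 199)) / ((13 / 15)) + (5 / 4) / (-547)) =-225544777673 / 716098179680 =-0.31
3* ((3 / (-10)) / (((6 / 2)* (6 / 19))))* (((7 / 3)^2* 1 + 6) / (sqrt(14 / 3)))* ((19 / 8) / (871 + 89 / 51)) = -632111* sqrt(42) / 299107200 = -0.01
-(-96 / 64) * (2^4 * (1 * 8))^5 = 51539607552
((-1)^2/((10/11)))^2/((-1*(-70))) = 121/7000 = 0.02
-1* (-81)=81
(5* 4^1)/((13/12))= 240/13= 18.46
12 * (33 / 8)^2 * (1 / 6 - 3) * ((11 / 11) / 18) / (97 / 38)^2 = -742577 / 150544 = -4.93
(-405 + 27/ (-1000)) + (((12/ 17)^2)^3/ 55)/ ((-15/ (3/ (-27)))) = -405.03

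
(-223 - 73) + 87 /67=-19745 /67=-294.70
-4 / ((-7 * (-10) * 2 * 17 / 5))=-1 / 119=-0.01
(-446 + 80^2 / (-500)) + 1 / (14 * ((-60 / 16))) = -48176 / 105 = -458.82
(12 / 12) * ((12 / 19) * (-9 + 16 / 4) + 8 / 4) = -1.16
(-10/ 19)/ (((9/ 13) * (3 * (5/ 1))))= -26/ 513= -0.05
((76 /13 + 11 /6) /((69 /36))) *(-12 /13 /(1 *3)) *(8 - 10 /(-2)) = -4792 /299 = -16.03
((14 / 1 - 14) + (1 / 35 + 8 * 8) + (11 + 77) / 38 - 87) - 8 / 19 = -14016 / 665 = -21.08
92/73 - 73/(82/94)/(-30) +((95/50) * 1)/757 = 137716606/33985515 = 4.05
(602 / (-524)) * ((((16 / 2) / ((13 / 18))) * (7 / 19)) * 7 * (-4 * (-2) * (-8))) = 67963392 / 32357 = 2100.42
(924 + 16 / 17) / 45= 20.55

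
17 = 17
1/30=0.03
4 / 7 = 0.57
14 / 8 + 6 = 31 / 4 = 7.75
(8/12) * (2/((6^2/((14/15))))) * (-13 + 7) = -28/135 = -0.21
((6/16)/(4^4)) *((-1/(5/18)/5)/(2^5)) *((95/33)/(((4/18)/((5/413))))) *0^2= 0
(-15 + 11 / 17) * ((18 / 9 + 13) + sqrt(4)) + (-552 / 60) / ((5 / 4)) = -6284 / 25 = -251.36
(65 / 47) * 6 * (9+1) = 3900 / 47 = 82.98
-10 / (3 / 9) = -30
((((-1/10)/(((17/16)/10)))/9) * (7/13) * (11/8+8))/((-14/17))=25/39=0.64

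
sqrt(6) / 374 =0.01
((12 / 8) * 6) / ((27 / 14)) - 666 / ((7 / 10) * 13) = -18706 / 273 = -68.52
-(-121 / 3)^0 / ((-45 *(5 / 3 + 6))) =0.00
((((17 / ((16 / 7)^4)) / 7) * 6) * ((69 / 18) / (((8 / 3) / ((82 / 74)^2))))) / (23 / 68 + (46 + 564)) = 33520821 / 21711945728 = 0.00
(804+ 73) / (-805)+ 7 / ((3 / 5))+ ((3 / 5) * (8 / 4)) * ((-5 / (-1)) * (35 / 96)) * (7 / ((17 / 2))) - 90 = -25493941 / 328440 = -77.62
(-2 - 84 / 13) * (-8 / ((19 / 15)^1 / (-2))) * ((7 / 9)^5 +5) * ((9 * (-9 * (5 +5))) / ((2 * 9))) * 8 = 8449408000 / 41553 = 203340.50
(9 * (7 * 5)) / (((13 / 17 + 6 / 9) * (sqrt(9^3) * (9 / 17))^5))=0.00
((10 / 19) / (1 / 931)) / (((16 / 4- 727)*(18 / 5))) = -1225 / 6507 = -0.19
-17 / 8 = -2.12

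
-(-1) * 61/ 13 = 61/ 13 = 4.69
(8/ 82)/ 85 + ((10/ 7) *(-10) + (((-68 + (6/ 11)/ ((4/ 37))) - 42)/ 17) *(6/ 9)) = -14812991/ 805035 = -18.40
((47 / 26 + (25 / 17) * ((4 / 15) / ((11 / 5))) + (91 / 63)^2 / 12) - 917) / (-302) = 3.03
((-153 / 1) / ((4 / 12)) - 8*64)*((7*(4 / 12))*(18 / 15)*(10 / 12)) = -6797 / 3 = -2265.67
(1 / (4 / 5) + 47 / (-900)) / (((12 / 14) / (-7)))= -9.78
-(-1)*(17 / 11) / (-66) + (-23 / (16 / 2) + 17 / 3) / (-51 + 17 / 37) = -12943 / 164560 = -0.08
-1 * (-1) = 1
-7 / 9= -0.78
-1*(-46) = 46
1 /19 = 0.05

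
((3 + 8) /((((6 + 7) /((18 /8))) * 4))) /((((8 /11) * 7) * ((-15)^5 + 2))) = -1089 /8845176704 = -0.00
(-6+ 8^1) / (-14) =-1 / 7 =-0.14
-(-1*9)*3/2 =27/2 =13.50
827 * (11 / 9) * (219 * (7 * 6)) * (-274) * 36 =-91706929776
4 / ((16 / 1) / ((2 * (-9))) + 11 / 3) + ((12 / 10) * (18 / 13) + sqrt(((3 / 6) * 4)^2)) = 1658 / 325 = 5.10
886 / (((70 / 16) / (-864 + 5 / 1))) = -6088592 / 35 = -173959.77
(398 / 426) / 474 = 0.00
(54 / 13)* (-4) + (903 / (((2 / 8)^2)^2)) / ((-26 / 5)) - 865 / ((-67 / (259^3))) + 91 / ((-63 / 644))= 224260446.06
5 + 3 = 8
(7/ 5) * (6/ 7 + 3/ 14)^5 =151875/ 76832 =1.98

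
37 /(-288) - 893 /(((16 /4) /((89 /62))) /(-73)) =208864409 /8928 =23394.31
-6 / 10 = -0.60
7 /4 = 1.75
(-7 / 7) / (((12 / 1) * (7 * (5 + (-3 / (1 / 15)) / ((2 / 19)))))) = 1 / 35490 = 0.00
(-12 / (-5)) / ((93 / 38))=152 / 155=0.98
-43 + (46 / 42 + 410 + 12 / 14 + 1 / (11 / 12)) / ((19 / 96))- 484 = 2282215 / 1463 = 1559.96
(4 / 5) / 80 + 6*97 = 582.01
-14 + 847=833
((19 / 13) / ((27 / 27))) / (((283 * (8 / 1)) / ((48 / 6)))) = 19 / 3679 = 0.01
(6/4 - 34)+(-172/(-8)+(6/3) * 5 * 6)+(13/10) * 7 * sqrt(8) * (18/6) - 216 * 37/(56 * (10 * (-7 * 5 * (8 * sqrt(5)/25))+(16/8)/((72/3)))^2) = -55240704 * sqrt(5)/81571225559041+27977631105249127/570998578913287+273 * sqrt(2)/5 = 126.21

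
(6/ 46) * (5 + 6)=33/ 23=1.43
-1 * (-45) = 45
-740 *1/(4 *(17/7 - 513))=1295/3574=0.36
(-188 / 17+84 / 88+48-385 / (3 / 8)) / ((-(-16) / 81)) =-29953827 / 5984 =-5005.65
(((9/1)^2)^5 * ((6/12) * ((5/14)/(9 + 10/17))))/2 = 296376674085/9128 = 32468960.79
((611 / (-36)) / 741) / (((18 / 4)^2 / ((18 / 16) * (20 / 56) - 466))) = 2450909 / 4653936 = 0.53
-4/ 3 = -1.33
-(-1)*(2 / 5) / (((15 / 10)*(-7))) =-4 / 105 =-0.04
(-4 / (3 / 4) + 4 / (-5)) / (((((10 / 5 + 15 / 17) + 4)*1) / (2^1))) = -3128 / 1755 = -1.78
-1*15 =-15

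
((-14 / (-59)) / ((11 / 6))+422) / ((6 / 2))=273962 / 1947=140.71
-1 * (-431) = 431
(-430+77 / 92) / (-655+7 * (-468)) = 39483 / 361652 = 0.11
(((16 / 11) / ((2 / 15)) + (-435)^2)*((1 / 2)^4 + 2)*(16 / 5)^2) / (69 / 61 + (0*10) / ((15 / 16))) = 406327344 / 115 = 3533281.25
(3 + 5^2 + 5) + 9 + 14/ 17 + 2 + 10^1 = 932/ 17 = 54.82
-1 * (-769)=769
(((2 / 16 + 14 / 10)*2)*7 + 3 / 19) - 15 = 2473 / 380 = 6.51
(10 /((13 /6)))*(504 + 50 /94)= 1422780 /611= 2328.61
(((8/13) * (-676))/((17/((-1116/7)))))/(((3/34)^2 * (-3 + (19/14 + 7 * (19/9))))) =63138816/1655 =38150.34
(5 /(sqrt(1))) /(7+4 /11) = 55 /81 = 0.68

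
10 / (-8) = -5 / 4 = -1.25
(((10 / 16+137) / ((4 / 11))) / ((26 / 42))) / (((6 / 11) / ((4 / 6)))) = 310849 / 416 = 747.23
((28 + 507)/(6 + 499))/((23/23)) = 107/101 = 1.06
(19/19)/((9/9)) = 1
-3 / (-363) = 0.01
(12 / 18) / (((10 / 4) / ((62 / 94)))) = 0.18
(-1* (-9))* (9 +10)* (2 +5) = 1197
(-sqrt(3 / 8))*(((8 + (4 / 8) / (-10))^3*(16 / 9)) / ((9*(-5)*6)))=148877*sqrt(6) / 180000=2.03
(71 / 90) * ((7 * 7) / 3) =3479 / 270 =12.89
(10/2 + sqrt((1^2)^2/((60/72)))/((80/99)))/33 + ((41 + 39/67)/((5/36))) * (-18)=-59574149/11055 + 3 * sqrt(30)/400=-5388.85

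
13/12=1.08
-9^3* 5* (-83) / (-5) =-60507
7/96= 0.07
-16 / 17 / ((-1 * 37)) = 16 / 629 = 0.03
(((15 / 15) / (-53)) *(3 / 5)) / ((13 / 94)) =-0.08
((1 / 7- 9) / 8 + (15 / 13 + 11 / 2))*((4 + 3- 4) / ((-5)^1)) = -6057 / 1820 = -3.33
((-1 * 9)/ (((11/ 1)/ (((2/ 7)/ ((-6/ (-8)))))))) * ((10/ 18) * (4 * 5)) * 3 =-800/ 77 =-10.39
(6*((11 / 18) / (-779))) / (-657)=11 / 1535409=0.00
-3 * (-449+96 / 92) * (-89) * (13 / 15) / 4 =-11920571 / 460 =-25914.28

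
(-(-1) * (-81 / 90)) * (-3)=27 / 10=2.70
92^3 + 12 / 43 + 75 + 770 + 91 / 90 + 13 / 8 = 12067215967 / 15480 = 779535.92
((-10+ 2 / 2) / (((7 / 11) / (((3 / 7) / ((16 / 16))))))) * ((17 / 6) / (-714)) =33 / 1372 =0.02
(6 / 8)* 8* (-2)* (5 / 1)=-60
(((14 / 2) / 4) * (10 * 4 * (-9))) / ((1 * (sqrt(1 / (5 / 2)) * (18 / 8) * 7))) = -20 * sqrt(10) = -63.25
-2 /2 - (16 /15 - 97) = 1424 /15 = 94.93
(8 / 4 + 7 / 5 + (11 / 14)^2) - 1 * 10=-5.98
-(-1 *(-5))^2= -25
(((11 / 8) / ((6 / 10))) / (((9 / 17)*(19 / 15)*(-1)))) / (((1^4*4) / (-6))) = 4675 / 912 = 5.13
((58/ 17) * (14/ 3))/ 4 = 203/ 51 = 3.98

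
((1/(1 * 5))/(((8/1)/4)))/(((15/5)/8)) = 4/15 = 0.27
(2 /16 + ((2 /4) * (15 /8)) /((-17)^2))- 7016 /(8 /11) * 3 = -133822591 /4624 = -28940.87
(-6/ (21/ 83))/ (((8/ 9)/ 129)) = -96363/ 28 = -3441.54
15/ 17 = 0.88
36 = 36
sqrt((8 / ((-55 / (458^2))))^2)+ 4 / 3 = 30512.46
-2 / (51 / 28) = -56 / 51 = -1.10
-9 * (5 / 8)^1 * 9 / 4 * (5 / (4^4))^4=-253125 / 137438953472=-0.00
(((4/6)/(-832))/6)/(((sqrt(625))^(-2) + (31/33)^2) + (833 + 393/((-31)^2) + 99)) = -72675625/507893464232128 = -0.00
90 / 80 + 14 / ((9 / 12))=475 / 24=19.79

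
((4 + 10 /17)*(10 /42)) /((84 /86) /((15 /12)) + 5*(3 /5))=0.29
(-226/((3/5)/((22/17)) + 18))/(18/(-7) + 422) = -43505/1490754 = -0.03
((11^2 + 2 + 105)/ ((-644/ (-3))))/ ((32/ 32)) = 171/ 161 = 1.06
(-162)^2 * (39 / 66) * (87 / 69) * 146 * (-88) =-5778088992 / 23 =-251221260.52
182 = 182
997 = 997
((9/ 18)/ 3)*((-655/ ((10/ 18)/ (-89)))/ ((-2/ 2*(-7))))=34977/ 14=2498.36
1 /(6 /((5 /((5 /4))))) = 2 /3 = 0.67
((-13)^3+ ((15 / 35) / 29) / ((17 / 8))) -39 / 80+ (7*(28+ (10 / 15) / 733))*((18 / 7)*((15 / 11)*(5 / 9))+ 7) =-2962440802201 / 6678099120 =-443.61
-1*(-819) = 819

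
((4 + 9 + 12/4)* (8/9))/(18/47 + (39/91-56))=-42112/163413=-0.26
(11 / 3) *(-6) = -22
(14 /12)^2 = 1.36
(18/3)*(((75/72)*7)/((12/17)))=2975/48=61.98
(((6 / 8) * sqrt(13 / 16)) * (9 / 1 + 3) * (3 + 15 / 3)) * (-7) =-126 * sqrt(13) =-454.30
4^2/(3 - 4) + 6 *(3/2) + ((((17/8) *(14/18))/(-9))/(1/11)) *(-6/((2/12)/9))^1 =1295/2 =647.50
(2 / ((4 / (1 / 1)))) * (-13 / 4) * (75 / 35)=-195 / 56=-3.48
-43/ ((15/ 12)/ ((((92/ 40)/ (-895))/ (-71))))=-1978/ 1588625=-0.00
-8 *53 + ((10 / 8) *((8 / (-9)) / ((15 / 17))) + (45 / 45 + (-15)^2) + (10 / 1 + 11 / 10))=-50803 / 270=-188.16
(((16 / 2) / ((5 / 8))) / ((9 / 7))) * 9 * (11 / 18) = 2464 / 45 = 54.76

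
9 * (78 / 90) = 39 / 5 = 7.80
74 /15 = 4.93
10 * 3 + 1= 31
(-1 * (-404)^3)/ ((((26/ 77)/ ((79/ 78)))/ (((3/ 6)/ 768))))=6267320983/ 48672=128766.46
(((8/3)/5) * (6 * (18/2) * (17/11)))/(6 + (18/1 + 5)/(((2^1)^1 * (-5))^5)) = 48960000/6599747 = 7.42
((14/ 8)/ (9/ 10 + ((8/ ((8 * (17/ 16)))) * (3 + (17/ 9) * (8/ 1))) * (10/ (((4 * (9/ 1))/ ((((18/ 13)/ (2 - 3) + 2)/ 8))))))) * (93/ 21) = 2774655/ 452618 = 6.13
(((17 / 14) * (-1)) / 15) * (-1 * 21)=1.70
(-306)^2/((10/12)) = 561816/5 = 112363.20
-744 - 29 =-773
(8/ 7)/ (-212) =-2/ 371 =-0.01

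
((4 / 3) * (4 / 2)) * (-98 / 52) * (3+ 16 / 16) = -784 / 39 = -20.10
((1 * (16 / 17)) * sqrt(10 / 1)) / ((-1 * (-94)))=8 * sqrt(10) / 799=0.03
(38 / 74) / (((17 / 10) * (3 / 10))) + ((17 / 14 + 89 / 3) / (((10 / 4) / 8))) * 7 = 2178668 / 3145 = 692.74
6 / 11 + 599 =6595 / 11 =599.55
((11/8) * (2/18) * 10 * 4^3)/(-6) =-440/27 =-16.30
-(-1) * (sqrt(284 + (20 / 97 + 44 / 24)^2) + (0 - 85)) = -68.02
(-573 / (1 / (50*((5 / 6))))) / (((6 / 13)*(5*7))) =-62075 / 42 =-1477.98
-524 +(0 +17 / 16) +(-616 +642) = -7951 / 16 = -496.94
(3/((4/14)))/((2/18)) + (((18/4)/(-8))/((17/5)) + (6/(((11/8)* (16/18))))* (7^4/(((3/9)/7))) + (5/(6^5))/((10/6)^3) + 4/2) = 333392346637/1346400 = 247617.61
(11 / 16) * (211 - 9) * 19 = 21109 / 8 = 2638.62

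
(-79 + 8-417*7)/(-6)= 1495/3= 498.33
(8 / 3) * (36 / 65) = 96 / 65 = 1.48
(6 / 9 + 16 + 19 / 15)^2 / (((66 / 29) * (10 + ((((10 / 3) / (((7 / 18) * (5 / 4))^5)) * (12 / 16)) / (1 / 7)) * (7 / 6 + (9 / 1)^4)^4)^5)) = 638739003239759666925312042236328125 / 11038091923304310752583430941374324201047662648656664604501921323868246016653828074142183008618362821993625170031712770036544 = 0.00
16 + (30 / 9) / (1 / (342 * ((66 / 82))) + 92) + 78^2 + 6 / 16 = 6100.41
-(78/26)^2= -9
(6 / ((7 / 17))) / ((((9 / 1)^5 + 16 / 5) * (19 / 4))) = 2040 / 39269713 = 0.00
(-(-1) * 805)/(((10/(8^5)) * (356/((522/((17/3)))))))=1032708096/1513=682556.57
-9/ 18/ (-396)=0.00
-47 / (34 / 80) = -1880 / 17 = -110.59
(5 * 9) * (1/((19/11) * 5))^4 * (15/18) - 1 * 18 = -117244977/6516050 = -17.99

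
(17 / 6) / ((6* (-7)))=-17 / 252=-0.07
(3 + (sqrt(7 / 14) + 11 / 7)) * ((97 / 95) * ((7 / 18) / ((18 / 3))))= 679 * sqrt(2) / 20520 + 776 / 2565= 0.35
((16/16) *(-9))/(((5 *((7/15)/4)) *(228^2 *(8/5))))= -15/80864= -0.00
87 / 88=0.99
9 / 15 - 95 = -472 / 5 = -94.40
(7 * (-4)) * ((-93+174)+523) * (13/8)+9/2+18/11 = -604469/22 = -27475.86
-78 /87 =-26 /29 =-0.90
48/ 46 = 24/ 23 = 1.04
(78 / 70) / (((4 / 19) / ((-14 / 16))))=-741 / 160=-4.63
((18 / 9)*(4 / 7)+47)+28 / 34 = 5827 / 119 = 48.97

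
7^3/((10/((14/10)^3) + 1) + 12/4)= 117649/2622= 44.87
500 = 500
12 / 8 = 3 / 2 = 1.50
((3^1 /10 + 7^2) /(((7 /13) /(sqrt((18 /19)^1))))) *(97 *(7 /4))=1865019 *sqrt(38) /760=15127.30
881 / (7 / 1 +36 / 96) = 7048 / 59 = 119.46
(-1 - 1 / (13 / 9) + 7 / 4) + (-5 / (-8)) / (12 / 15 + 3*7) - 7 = -6.91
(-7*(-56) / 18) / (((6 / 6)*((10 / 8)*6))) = 392 / 135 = 2.90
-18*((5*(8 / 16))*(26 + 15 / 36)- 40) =-1875 / 4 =-468.75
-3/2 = -1.50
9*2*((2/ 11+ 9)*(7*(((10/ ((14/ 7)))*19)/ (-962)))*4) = -2417940/ 5291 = -456.99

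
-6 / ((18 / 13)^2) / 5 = -169 / 270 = -0.63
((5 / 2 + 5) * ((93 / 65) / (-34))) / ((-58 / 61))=17019 / 51272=0.33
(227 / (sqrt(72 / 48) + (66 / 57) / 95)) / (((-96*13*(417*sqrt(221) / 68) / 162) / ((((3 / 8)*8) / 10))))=-3993687045*sqrt(1326) / 1836640452296 + 24338259*sqrt(221) / 459160113074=-0.08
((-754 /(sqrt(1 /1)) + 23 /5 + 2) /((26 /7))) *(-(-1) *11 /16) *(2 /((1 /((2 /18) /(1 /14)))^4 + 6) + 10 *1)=-352118739049 /246539280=-1428.25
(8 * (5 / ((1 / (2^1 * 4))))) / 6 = 160 / 3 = 53.33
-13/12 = -1.08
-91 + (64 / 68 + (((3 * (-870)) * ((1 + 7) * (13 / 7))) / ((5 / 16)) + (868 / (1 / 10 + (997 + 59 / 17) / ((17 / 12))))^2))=-1256546136100060397 / 10119122451431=-124175.41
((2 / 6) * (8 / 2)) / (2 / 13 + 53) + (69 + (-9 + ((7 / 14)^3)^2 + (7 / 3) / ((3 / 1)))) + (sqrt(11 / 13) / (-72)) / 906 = 24206731 / 398016-sqrt(143) / 848016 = 60.82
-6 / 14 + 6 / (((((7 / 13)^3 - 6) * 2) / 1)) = -84654 / 89873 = -0.94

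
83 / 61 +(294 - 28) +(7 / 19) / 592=183444059 / 686128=267.36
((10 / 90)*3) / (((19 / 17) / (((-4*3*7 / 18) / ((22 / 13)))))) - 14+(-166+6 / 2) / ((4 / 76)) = -5853338 / 1881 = -3111.82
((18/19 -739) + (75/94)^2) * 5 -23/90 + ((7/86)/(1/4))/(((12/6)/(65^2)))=-974418815413/324855540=-2999.55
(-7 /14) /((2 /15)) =-15 /4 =-3.75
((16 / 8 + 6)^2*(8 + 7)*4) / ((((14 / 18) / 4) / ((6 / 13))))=829440 / 91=9114.73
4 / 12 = 1 / 3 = 0.33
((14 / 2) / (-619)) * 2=-14 / 619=-0.02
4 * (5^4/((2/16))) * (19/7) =380000/7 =54285.71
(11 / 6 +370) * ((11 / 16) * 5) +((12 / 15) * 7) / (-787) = 482841487 / 377760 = 1278.17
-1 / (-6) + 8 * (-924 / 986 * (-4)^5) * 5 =113541613 / 2958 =38384.59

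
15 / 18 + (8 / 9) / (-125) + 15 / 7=46763 / 15750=2.97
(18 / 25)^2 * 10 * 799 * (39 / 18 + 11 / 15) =7507404 / 625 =12011.85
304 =304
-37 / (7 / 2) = -74 / 7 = -10.57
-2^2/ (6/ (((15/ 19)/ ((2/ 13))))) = -65/ 19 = -3.42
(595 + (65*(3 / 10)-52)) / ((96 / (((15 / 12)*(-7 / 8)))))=-13125 / 2048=-6.41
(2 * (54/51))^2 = 1296/289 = 4.48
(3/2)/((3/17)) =17/2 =8.50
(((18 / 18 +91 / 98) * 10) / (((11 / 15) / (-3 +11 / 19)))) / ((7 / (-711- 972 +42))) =152859150 / 10241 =14926.19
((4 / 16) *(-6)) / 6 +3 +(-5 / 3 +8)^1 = 109 / 12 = 9.08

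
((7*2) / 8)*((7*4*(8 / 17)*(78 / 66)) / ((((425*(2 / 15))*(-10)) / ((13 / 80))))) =-0.01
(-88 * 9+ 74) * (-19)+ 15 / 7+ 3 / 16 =1528165 / 112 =13644.33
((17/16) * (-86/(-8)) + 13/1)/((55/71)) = 110973/3520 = 31.53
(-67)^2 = 4489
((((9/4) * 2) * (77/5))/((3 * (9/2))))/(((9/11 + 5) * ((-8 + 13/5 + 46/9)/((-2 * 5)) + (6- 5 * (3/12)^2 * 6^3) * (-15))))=12705/13284416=0.00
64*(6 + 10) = 1024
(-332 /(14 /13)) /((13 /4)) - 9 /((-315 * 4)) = -1897 /20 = -94.85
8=8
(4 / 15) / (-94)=-2 / 705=-0.00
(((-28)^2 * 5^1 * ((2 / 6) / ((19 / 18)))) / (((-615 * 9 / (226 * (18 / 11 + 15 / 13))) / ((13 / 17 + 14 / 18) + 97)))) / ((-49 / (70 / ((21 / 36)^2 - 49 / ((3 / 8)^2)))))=-17445898240 / 305890299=-57.03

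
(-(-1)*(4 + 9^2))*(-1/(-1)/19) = 85/19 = 4.47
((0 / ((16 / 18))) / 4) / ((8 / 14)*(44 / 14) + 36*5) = 0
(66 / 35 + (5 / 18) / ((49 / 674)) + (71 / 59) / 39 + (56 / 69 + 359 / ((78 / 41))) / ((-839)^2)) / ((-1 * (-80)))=314212638701081 / 4381024663360800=0.07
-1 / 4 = -0.25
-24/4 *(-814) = 4884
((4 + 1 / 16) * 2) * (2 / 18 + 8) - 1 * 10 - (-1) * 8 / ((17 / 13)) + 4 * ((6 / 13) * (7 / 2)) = 68.48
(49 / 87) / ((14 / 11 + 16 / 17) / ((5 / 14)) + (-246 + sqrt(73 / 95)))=-65058307930 / 27699456558731-8567405 *sqrt(6935) / 83098369676193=-0.00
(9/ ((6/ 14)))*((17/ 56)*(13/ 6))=221/ 16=13.81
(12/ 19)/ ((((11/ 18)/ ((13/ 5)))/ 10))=5616/ 209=26.87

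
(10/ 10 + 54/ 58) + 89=2637/ 29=90.93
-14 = -14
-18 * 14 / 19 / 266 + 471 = 170013 / 361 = 470.95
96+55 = 151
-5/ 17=-0.29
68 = 68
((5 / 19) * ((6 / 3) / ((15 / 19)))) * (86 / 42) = 86 / 63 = 1.37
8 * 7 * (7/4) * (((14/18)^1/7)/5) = 98/45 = 2.18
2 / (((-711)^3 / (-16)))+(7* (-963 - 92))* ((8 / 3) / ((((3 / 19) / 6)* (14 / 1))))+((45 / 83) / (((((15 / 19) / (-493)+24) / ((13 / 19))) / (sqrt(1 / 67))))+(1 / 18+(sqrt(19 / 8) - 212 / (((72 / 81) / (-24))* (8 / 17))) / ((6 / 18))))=-6096853713703 / 359425431+32045* sqrt(67) / 138897097+3* sqrt(38) / 4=-16958.15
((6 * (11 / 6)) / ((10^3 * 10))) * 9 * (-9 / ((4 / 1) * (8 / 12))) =-2673 / 80000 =-0.03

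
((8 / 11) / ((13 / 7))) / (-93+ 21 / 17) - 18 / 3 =-167429 / 27885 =-6.00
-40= -40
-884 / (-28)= 221 / 7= 31.57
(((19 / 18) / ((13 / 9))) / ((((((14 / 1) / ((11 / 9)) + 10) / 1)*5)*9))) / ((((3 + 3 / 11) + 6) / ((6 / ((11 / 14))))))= 1463 / 2347020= 0.00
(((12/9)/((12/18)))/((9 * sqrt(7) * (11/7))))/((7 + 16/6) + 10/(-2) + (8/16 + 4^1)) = 0.01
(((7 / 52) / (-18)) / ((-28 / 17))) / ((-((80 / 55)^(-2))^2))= -0.02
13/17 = 0.76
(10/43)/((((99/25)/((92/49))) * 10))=2300/208593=0.01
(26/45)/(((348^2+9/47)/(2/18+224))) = 2464774/2305218285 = 0.00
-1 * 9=-9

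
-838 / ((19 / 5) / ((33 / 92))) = -69135 / 874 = -79.10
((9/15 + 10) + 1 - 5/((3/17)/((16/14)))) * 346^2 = -261220312/105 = -2487812.50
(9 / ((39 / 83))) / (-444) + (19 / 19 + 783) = 1508333 / 1924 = 783.96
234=234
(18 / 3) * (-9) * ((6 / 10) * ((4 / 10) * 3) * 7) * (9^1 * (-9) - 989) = 1456056 / 5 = 291211.20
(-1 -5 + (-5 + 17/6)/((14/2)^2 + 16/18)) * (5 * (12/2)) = -81405/449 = -181.30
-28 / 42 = -2 / 3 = -0.67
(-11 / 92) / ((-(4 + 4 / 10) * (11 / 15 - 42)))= -0.00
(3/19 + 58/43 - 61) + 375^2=114842019/817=140565.51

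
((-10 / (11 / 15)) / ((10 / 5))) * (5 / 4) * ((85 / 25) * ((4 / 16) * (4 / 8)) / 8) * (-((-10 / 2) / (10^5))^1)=-51 / 2252800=-0.00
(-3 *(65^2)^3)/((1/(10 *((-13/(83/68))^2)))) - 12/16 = -7072385351070020667/27556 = -256655006208086.10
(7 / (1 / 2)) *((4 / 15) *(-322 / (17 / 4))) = -72128 / 255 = -282.85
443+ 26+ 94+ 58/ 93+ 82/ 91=4777573/ 8463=564.52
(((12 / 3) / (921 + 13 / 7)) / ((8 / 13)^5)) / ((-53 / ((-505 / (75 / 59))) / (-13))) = -201340683817 / 42071654400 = -4.79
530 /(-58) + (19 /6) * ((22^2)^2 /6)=32266379 /261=123625.97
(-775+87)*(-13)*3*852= 22860864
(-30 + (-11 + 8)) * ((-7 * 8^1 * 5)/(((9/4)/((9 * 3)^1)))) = 110880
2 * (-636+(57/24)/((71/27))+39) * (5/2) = -1692915/568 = -2980.48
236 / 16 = 59 / 4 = 14.75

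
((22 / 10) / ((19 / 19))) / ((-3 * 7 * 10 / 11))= -121 / 1050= -0.12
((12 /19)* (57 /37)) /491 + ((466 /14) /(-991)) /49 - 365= -2253939802958 /6175199471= -365.00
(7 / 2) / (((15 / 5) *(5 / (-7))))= -49 / 30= -1.63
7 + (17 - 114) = -90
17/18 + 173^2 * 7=3771071/18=209503.94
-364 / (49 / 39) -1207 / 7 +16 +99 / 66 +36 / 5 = -30621 / 70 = -437.44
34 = 34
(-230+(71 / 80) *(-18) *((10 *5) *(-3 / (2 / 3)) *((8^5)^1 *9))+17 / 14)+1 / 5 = 74201686399 / 70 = 1060024091.41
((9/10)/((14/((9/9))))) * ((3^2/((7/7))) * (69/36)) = 621/560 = 1.11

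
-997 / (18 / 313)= -312061 / 18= -17336.72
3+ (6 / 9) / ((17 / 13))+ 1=4.51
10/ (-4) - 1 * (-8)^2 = -133/ 2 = -66.50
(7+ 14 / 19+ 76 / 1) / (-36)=-1591 / 684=-2.33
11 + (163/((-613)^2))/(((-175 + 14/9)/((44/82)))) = 264545477185/24049591769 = 11.00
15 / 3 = 5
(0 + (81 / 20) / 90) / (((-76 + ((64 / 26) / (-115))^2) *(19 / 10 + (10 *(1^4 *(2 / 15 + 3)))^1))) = -4023045 / 225801724496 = -0.00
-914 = -914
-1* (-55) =55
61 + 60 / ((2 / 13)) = 451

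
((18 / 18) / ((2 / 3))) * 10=15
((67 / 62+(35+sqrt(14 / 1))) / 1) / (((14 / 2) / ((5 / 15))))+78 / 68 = 3.04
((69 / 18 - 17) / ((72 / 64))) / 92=-79 / 621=-0.13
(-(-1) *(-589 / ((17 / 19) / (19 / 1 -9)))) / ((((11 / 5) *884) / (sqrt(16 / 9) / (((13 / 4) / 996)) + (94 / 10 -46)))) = -1353047855 / 1074502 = -1259.23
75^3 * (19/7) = 1145089.29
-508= -508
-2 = -2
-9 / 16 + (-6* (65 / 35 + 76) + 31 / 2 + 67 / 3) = -144437 / 336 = -429.87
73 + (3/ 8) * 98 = 439/ 4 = 109.75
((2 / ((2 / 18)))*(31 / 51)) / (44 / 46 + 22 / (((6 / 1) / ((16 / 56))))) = 44919 / 8228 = 5.46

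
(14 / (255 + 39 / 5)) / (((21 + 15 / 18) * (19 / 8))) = 560 / 545091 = 0.00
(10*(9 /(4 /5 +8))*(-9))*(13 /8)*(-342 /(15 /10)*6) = 4501575 /22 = 204617.05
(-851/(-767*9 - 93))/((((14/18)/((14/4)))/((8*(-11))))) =-2553/53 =-48.17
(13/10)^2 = 169/100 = 1.69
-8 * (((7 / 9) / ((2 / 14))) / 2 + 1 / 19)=-22.20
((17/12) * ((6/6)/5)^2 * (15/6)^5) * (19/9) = 40375/3456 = 11.68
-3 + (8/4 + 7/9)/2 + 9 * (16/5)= 2447/90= 27.19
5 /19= 0.26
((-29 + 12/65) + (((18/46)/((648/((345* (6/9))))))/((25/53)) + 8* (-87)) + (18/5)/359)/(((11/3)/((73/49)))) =-44430182501/150930780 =-294.37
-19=-19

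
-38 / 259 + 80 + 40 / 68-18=274930 / 4403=62.44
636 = 636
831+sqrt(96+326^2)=2* sqrt(26593)+831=1157.15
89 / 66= 1.35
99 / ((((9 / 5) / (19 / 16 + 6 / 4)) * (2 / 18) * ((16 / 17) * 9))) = 40205 / 256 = 157.05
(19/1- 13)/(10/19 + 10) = 57/100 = 0.57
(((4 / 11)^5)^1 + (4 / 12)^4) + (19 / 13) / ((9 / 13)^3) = 519330716 / 117406179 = 4.42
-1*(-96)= 96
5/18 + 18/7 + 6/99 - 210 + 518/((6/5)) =224.58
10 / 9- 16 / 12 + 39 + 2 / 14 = 2452 / 63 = 38.92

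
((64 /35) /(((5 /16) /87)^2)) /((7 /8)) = 992083968 /6125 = 161972.89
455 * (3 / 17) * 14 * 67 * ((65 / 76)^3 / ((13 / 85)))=67619540625 / 219488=308078.53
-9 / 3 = -3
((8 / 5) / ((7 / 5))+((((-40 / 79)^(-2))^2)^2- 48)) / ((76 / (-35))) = -85.03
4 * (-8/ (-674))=16/ 337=0.05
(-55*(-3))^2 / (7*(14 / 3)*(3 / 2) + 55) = 27225 / 104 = 261.78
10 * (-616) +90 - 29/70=-424929/70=-6070.41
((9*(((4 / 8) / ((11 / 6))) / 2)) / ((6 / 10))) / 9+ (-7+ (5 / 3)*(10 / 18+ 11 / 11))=-2483 / 594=-4.18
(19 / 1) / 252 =19 / 252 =0.08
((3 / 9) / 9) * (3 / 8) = 1 / 72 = 0.01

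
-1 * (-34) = 34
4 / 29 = 0.14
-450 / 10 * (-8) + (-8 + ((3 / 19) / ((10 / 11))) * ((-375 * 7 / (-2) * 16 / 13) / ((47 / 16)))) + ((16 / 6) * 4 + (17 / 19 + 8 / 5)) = 80219381 / 174135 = 460.67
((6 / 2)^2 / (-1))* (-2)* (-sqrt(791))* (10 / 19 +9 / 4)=-1899* sqrt(791) / 38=-1405.50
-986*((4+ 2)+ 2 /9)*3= -55216 /3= -18405.33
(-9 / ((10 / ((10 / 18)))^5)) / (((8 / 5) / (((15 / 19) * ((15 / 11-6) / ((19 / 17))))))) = 7225 / 741083904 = 0.00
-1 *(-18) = 18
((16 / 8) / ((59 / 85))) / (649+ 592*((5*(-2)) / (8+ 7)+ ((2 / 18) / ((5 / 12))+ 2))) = 850 / 470879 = 0.00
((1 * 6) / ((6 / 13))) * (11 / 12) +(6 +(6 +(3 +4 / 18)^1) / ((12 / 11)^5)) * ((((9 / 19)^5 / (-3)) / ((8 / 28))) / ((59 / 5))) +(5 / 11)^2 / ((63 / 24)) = 9097992333808417 / 760246857689088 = 11.97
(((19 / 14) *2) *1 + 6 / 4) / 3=59 / 42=1.40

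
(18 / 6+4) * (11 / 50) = 77 / 50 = 1.54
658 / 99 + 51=5707 / 99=57.65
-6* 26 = -156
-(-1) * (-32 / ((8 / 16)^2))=-128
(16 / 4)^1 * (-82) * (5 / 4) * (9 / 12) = -615 / 2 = -307.50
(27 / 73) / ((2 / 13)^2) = 4563 / 292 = 15.63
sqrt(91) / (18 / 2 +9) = sqrt(91) / 18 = 0.53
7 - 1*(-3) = 10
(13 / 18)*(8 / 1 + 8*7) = 416 / 9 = 46.22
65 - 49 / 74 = 4761 / 74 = 64.34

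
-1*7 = -7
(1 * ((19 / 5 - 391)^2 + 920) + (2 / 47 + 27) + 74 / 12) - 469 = 1060376747 / 7050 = 150408.05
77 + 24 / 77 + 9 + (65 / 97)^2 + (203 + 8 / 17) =3574599450 / 12316381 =290.23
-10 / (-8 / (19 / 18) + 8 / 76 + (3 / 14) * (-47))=2660 / 4667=0.57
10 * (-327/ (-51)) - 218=-2616/ 17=-153.88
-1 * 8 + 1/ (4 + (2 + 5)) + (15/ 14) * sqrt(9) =-723/ 154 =-4.69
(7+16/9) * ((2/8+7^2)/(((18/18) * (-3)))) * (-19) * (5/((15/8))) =591394/81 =7301.16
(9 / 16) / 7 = 9 / 112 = 0.08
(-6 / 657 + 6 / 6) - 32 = -6791 / 219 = -31.01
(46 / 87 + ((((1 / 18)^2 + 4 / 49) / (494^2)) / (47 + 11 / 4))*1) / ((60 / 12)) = 2955457073717 / 27948343697820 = 0.11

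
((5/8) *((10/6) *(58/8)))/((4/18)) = 33.98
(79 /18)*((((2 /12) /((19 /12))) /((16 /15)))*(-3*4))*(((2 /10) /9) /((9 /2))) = -0.03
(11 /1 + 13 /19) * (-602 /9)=-781.54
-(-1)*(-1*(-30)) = 30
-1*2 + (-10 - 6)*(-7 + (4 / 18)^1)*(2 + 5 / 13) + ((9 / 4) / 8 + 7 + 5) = 1006685 / 3744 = 268.88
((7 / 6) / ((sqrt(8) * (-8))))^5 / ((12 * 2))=-16807 * sqrt(2) / 1565515579392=-0.00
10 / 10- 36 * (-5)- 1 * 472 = -291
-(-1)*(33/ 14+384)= 5409/ 14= 386.36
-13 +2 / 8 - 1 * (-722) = 2837 / 4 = 709.25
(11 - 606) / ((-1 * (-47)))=-595 / 47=-12.66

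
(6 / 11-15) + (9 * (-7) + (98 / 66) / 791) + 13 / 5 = -1395628 / 18645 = -74.85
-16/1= -16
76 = 76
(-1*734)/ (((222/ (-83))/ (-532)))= -16205252/ 111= -145993.26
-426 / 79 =-5.39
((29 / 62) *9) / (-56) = -261 / 3472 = -0.08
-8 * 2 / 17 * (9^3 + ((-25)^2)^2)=-6261664 / 17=-368333.18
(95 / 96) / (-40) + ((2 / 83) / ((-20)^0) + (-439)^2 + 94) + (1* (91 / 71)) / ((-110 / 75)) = 9599070762859 / 49784064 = 192814.13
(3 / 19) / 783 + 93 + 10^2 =957088 / 4959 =193.00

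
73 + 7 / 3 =226 / 3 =75.33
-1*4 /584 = -1 /146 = -0.01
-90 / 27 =-10 / 3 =-3.33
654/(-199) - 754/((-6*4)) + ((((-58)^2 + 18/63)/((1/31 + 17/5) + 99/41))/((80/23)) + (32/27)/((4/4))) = 2177235592781/11180095416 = 194.74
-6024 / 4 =-1506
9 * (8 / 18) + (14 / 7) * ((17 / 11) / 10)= 237 / 55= 4.31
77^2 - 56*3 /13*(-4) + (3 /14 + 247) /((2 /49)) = 625947 /52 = 12037.44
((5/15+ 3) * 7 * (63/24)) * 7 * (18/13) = 15435/26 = 593.65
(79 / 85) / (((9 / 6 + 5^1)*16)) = 0.01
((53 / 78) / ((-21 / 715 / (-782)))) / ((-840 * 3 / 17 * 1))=-3875201 / 31752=-122.05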